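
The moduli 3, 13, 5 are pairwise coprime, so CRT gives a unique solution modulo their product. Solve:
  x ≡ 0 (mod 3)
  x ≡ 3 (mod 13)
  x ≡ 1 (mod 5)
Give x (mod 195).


Moduli 3, 13, 5 are pairwise coprime; by CRT there is a unique solution modulo M = 3 · 13 · 5 = 195.
Solve pairwise, accumulating the modulus:
  Start with x ≡ 0 (mod 3).
  Combine with x ≡ 3 (mod 13): since gcd(3, 13) = 1, we get a unique residue mod 39.
    Write x = 0 + 3·t and substitute into x ≡ 3 (mod 13): 3·t ≡ 3 − 0 = 3 (mod 13).
    The inverse of 3 mod 13 is 9 (since 3·9 = 27 = 2·13 + 1), so t ≡ 9·3 = 27 ≡ 1 (mod 13).
    Then x = 0 + 3·1 = 3, valid modulo lcm(3, 13) = 39: x ≡ 3 (mod 39).
  Combine with x ≡ 1 (mod 5): since gcd(39, 5) = 1, we get a unique residue mod 195.
    Write x = 3 + 39·t and substitute into x ≡ 1 (mod 5): 39·t ≡ 1 − 3 = -2 (mod 5).
    Reduce coefficients mod 5: 4·t ≡ 3 (mod 5).
    The inverse of 4 mod 5 is 4 (since 4·4 = 16 = 3·5 + 1), so t ≡ 4·3 = 12 ≡ 2 (mod 5).
    Then x = 3 + 39·2 = 81, valid modulo lcm(39, 5) = 195: x ≡ 81 (mod 195).
Verify: 81 mod 3 = 0 ✓, 81 mod 13 = 3 ✓, 81 mod 5 = 1 ✓.

x ≡ 81 (mod 195).


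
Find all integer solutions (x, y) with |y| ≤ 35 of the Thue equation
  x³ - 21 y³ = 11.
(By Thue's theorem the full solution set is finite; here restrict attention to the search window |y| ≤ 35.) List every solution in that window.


The equation is x³ - 21y³ = 11. For fixed y, x³ = 21·y³ + 11, so a solution requires the RHS to be a perfect cube.
Strategy: iterate y from -35 to 35, compute RHS = 21·y³ + 11, and check whether it is a (positive or negative) perfect cube.
Check small values of y:
  y = 0: RHS = 11 is not a perfect cube.
  y = 1: RHS = 32 is not a perfect cube.
  y = -1: RHS = -10 is not a perfect cube.
  y = 2: RHS = 179 is not a perfect cube.
  y = -2: RHS = -157 is not a perfect cube.
  y = 3: RHS = 578 is not a perfect cube.
  y = -3: RHS = -556 is not a perfect cube.
Continuing the search up to |y| = 35 finds no solutions either.
No (x, y) in the scanned range satisfies the equation.

No integer solutions with |y| ≤ 35.


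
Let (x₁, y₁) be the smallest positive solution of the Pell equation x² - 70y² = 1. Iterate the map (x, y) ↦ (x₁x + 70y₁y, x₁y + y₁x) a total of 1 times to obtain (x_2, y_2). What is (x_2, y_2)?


Step 1: Find the fundamental solution (x₁, y₁) of x² - 70y² = 1.
  Expand √70 as a continued fraction. a₀ = ⌊√70⌋ = 8; iterate m_{k+1} = d_k·a_k − m_k, d_{k+1} = (70 − m_{k+1}²)/d_k, a_{k+1} = ⌊(a₀ + m_{k+1})/d_{k+1}⌋ (starting m₀ = 0, d₀ = 1), with convergents p_k = a_k·p_{k-1} + p_{k-2}, q_k = a_k·q_{k-1} + q_{k-2} (p₋₁ = 1, q₋₁ = 0):
  k = 0: a₀ = 8; p₀/q₀ = 8/1; p₀² − 70·q₀² = 64 − 70 = -6.
  k = 1: m = 8, d = 6, a = ⌊(8 + 8)/6⌋ = 2; p/q = (2·8 + 1)/(2·1 + 0) = 17/2; p² − 70·q² = 289 − 280 = 9.
  k = 2: m = 4, d = 9, a = ⌊(8 + 4)/9⌋ = 1; p/q = (1·17 + 8)/(1·2 + 1) = 25/3; p² − 70·q² = 625 − 630 = -5.
  k = 3: m = 5, d = 5, a = ⌊(8 + 5)/5⌋ = 2; p/q = (2·25 + 17)/(2·3 + 2) = 67/8; p² − 70·q² = 4489 − 4480 = 9.
  k = 4: m = 5, d = 9, a = ⌊(8 + 5)/9⌋ = 1; p/q = (1·67 + 25)/(1·8 + 3) = 92/11; p² − 70·q² = 8464 − 8470 = -6.
  k = 5: m = 4, d = 6, a = ⌊(8 + 4)/6⌋ = 2; p/q = (2·92 + 67)/(2·11 + 8) = 251/30; p² − 70·q² = 63001 − 63000 = 1.
  The first convergent with p² − 70·q² = 1 gives the fundamental solution (x₁, y₁) = (251, 30).
Step 2: Apply the recurrence (x_{n+1}, y_{n+1}) = (x₁x_n + 70y₁y_n, x₁y_n + y₁x_n) repeatedly.
  From (x_1, y_1) = (251, 30): x_2 = 251·251 + 70·30·30 = 126001; y_2 = 251·30 + 30·251 = 15060.
Step 3: Verify x_2² - 70·y_2² = 15876252001 - 15876252000 = 1 (should be 1). ✓

(x_1, y_1) = (251, 30); (x_2, y_2) = (126001, 15060).


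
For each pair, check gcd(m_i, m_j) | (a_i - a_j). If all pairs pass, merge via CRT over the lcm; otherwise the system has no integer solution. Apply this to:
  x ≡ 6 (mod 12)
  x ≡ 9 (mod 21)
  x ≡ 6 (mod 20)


Moduli 12, 21, 20 are not pairwise coprime, so CRT works modulo lcm(m_i) when all pairwise compatibility conditions hold.
Pairwise compatibility: gcd(m_i, m_j) must divide a_i - a_j for every pair.
Merge one congruence at a time:
  Start: x ≡ 6 (mod 12).
  Combine with x ≡ 9 (mod 21): gcd(12, 21) = 3; 9 - 6 = 3, which IS divisible by 3, so compatible.
    Write x = 6 + 12·t and substitute into x ≡ 9 (mod 21): 12·t ≡ 9 − 6 = 3 (mod 21).
    Divide the congruence (and modulus) by g = 3: 4·t ≡ 1 (mod 7).
    The inverse of 4 mod 7 is 2 (since 4·2 = 8 = 1·7 + 1), so t ≡ 2·1 = 2 ≡ 2 (mod 7).
    Then x = 6 + 12·2 = 30, valid modulo lcm(12, 21) = 84: x ≡ 30 (mod 84).
  Combine with x ≡ 6 (mod 20): gcd(84, 20) = 4; 6 - 30 = -24, which IS divisible by 4, so compatible.
    Write x = 30 + 84·t and substitute into x ≡ 6 (mod 20): 84·t ≡ 6 − 30 = -24 (mod 20).
    Divide the congruence (and modulus) by g = 4: 21·t ≡ -6 (mod 5).
    Reduce coefficients mod 5: 1·t ≡ 4 (mod 5).
    So t ≡ 4 (mod 5).
    Then x = 30 + 84·4 = 366, valid modulo lcm(84, 20) = 420: x ≡ 366 (mod 420).
Verify: 366 mod 12 = 6, 366 mod 21 = 9, 366 mod 20 = 6.

x ≡ 366 (mod 420).


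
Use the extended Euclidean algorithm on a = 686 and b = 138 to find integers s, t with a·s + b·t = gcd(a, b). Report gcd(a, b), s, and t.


Euclidean algorithm on (686, 138) — divide until remainder is 0:
  686 = 4 · 138 + 134
  138 = 1 · 134 + 4
  134 = 33 · 4 + 2
  4 = 2 · 2 + 0
gcd(686, 138) = 2.
Track Bezout coefficients alongside the remainders: start with r₀ = 686 = a·1 + b·0 (s = 1, t = 0) and r₁ = 138 = a·0 + b·1 (s = 0, t = 1); each new remainder r_{k+1} = r_{k-1} − q_k·r_k inherits s_{k+1} = s_{k-1} − q_k·s_k, t_{k+1} = t_{k-1} − q_k·t_k, so r_k = a·s_k + b·t_k at every step:
  q = 4: r = 134, s = 1 − 4·0 = 1, t = 0 − 4·1 = -4  (check: 686·1 + 138·(-4) = 134)
  q = 1: r = 4, s = 0 − 1·1 = -1, t = 1 − 1·(-4) = 5  (check: 686·(-1) + 138·5 = 4)
  q = 33: r = 2, s = 1 − 33·(-1) = 34, t = -4 − 33·5 = -169  (check: 686·34 + 138·(-169) = 2)
The row with r = 2 (the gcd) gives the Bezout coefficients s = 34, t = -169.
Result: 686 · (34) + 138 · (-169) = 2.

gcd(686, 138) = 2; s = 34, t = -169 (check: 686·34 + 138·(-169) = 2).


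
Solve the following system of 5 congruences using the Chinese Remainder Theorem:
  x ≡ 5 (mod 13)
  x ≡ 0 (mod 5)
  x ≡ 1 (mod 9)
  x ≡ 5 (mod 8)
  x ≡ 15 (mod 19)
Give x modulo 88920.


Product of moduli M = 13 · 5 · 9 · 8 · 19 = 88920.
Merge one congruence at a time:
  Start: x ≡ 5 (mod 13).
  Combine with x ≡ 0 (mod 5); new modulus lcm = 65.
    Write x = 5 + 13·t and substitute into x ≡ 0 (mod 5): 13·t ≡ 0 − 5 = -5 (mod 5).
    Reduce coefficients mod 5: 3·t ≡ 0 (mod 5).
    The inverse of 3 mod 5 is 2 (since 3·2 = 6 = 1·5 + 1), so t ≡ 2·0 = 0 ≡ 0 (mod 5).
    Then x = 5 + 13·0 = 5, valid modulo lcm(13, 5) = 65: x ≡ 5 (mod 65).
  Combine with x ≡ 1 (mod 9); new modulus lcm = 585.
    Write x = 5 + 65·t and substitute into x ≡ 1 (mod 9): 65·t ≡ 1 − 5 = -4 (mod 9).
    Reduce coefficients mod 9: 2·t ≡ 5 (mod 9).
    The inverse of 2 mod 9 is 5 (since 2·5 = 10 = 1·9 + 1), so t ≡ 5·5 = 25 ≡ 7 (mod 9).
    Then x = 5 + 65·7 = 460, valid modulo lcm(65, 9) = 585: x ≡ 460 (mod 585).
  Combine with x ≡ 5 (mod 8); new modulus lcm = 4680.
    Write x = 460 + 585·t and substitute into x ≡ 5 (mod 8): 585·t ≡ 5 − 460 = -455 (mod 8).
    Reduce coefficients mod 8: 1·t ≡ 1 (mod 8).
    So t ≡ 1 (mod 8).
    Then x = 460 + 585·1 = 1045, valid modulo lcm(585, 8) = 4680: x ≡ 1045 (mod 4680).
  Combine with x ≡ 15 (mod 19); new modulus lcm = 88920.
    Write x = 1045 + 4680·t and substitute into x ≡ 15 (mod 19): 4680·t ≡ 15 − 1045 = -1030 (mod 19).
    Reduce coefficients mod 19: 6·t ≡ 15 (mod 19).
    The inverse of 6 mod 19 is 16 (since 6·16 = 96 = 5·19 + 1), so t ≡ 16·15 = 240 ≡ 12 (mod 19).
    Then x = 1045 + 4680·12 = 57205, valid modulo lcm(4680, 19) = 88920: x ≡ 57205 (mod 88920).
Verify against each original: 57205 mod 13 = 5, 57205 mod 5 = 0, 57205 mod 9 = 1, 57205 mod 8 = 5, 57205 mod 19 = 15.

x ≡ 57205 (mod 88920).


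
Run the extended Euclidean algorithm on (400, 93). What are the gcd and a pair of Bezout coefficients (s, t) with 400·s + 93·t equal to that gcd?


Euclidean algorithm on (400, 93) — divide until remainder is 0:
  400 = 4 · 93 + 28
  93 = 3 · 28 + 9
  28 = 3 · 9 + 1
  9 = 9 · 1 + 0
gcd(400, 93) = 1.
Track Bezout coefficients alongside the remainders: start with r₀ = 400 = a·1 + b·0 (s = 1, t = 0) and r₁ = 93 = a·0 + b·1 (s = 0, t = 1); each new remainder r_{k+1} = r_{k-1} − q_k·r_k inherits s_{k+1} = s_{k-1} − q_k·s_k, t_{k+1} = t_{k-1} − q_k·t_k, so r_k = a·s_k + b·t_k at every step:
  q = 4: r = 28, s = 1 − 4·0 = 1, t = 0 − 4·1 = -4  (check: 400·1 + 93·(-4) = 28)
  q = 3: r = 9, s = 0 − 3·1 = -3, t = 1 − 3·(-4) = 13  (check: 400·(-3) + 93·13 = 9)
  q = 3: r = 1, s = 1 − 3·(-3) = 10, t = -4 − 3·13 = -43  (check: 400·10 + 93·(-43) = 1)
The row with r = 1 (the gcd) gives the Bezout coefficients s = 10, t = -43.
Result: 400 · (10) + 93 · (-43) = 1.

gcd(400, 93) = 1; s = 10, t = -43 (check: 400·10 + 93·(-43) = 1).


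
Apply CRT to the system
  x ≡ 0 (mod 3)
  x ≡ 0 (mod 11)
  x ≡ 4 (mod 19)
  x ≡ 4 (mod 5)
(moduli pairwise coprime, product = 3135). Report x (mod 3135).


Product of moduli M = 3 · 11 · 19 · 5 = 3135.
Merge one congruence at a time:
  Start: x ≡ 0 (mod 3).
  Combine with x ≡ 0 (mod 11); new modulus lcm = 33.
    Write x = 0 + 3·t and substitute into x ≡ 0 (mod 11): 3·t ≡ 0 − 0 = 0 (mod 11).
    The inverse of 3 mod 11 is 4 (since 3·4 = 12 = 1·11 + 1), so t ≡ 4·0 = 0 ≡ 0 (mod 11).
    Then x = 0 + 3·0 = 0, valid modulo lcm(3, 11) = 33: x ≡ 0 (mod 33).
  Combine with x ≡ 4 (mod 19); new modulus lcm = 627.
    Write x = 0 + 33·t and substitute into x ≡ 4 (mod 19): 33·t ≡ 4 − 0 = 4 (mod 19).
    Reduce coefficients mod 19: 14·t ≡ 4 (mod 19).
    The inverse of 14 mod 19 is 15 (since 14·15 = 210 = 11·19 + 1), so t ≡ 15·4 = 60 ≡ 3 (mod 19).
    Then x = 0 + 33·3 = 99, valid modulo lcm(33, 19) = 627: x ≡ 99 (mod 627).
  Combine with x ≡ 4 (mod 5); new modulus lcm = 3135.
    Write x = 99 + 627·t and substitute into x ≡ 4 (mod 5): 627·t ≡ 4 − 99 = -95 (mod 5).
    Reduce coefficients mod 5: 2·t ≡ 0 (mod 5).
    The inverse of 2 mod 5 is 3 (since 2·3 = 6 = 1·5 + 1), so t ≡ 3·0 = 0 ≡ 0 (mod 5).
    Then x = 99 + 627·0 = 99, valid modulo lcm(627, 5) = 3135: x ≡ 99 (mod 3135).
Verify against each original: 99 mod 3 = 0, 99 mod 11 = 0, 99 mod 19 = 4, 99 mod 5 = 4.

x ≡ 99 (mod 3135).


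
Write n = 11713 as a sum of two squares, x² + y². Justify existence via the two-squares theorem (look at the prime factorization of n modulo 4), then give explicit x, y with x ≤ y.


Step 1: Factor n = 11713 = 13 · 17 · 53.
Step 2: Check the mod-4 condition on each prime factor: 13 ≡ 1 (mod 4), exponent 1; 17 ≡ 1 (mod 4), exponent 1; 53 ≡ 1 (mod 4), exponent 1.
All primes ≡ 3 (mod 4) appear to even exponent (or don't appear), so by the two-squares theorem n IS expressible as a sum of two squares.
Step 3: Build a representation. Here n = 13 · 17 · 53 is a product of primes ≡ 1 (mod 4). Each prime p ≡ 1 (mod 4) is itself a sum of two squares; find a² by testing p − a² for a perfect square:
  13: 13 − 1² = 12, 13 − 2² = 9 = 3² ⇒ 13 = 2² + 3².
  17: 17 − 1² = 16 = 4² ⇒ 17 = 1² + 4².
  53: 53 − 1² = 52, 53 − 2² = 49 = 7² ⇒ 53 = 2² + 7².
  Combine using the Brahmagupta–Fibonacci identity (a² + b²)(c² + d²) = (ac − bd)² + (ad + bc)² = (ac + bd)² + (ad − bc)²:
  13 · 17 = 221: from (2² + 3²)(1² + 4²), take (2·1 − 3·4, 2·4 + 3·1) = (2 − 12, 8 + 3) = (-10, 11); dropping signs (only squares matter) gives (10, 11); check 10² + 11² = 100 + 121 = 221 ✓.
  221 · 53 = 11713: from (10² + 11²)(2² + 7²), take (10·2 − 11·7, 10·7 + 11·2) = (20 − 77, 70 + 22) = (-57, 92); dropping signs (only squares matter) gives (57, 92); check 57² + 92² = 3249 + 8464 = 11713 ✓.
Step 4: Order so x ≤ y and verify: 57² + 92² = 3249 + 8464 = 11713 = n. ✓

n = 11713 = 57² + 92² (one valid representation with x ≤ y).


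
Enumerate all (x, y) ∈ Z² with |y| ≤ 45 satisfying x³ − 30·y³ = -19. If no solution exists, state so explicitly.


The equation is x³ - 30y³ = -19. For fixed y, x³ = 30·y³ − 19, so a solution requires the RHS to be a perfect cube.
Strategy: iterate y from -45 to 45, compute RHS = 30·y³ − 19, and check whether it is a (positive or negative) perfect cube.
Check small values of y:
  y = 0: RHS = -19 is not a perfect cube.
  y = 1: RHS = 11 is not a perfect cube.
  y = -1: RHS = -49 is not a perfect cube.
  y = 2: RHS = 221 is not a perfect cube.
  y = -2: RHS = -259 is not a perfect cube.
  y = 3: RHS = 791 is not a perfect cube.
  y = -3: RHS = -829 is not a perfect cube.
Continuing the search up to |y| = 45 finds no solutions either.
No (x, y) in the scanned range satisfies the equation.

No integer solutions with |y| ≤ 45.


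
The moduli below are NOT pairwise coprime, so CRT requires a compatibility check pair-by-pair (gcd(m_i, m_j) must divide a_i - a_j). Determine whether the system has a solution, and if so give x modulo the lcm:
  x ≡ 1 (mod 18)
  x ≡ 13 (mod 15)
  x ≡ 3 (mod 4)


Moduli 18, 15, 4 are not pairwise coprime, so CRT works modulo lcm(m_i) when all pairwise compatibility conditions hold.
Pairwise compatibility: gcd(m_i, m_j) must divide a_i - a_j for every pair.
Merge one congruence at a time:
  Start: x ≡ 1 (mod 18).
  Combine with x ≡ 13 (mod 15): gcd(18, 15) = 3; 13 - 1 = 12, which IS divisible by 3, so compatible.
    Write x = 1 + 18·t and substitute into x ≡ 13 (mod 15): 18·t ≡ 13 − 1 = 12 (mod 15).
    Divide the congruence (and modulus) by g = 3: 6·t ≡ 4 (mod 5).
    Reduce coefficients mod 5: 1·t ≡ 4 (mod 5).
    So t ≡ 4 (mod 5).
    Then x = 1 + 18·4 = 73, valid modulo lcm(18, 15) = 90: x ≡ 73 (mod 90).
  Combine with x ≡ 3 (mod 4): gcd(90, 4) = 2; 3 - 73 = -70, which IS divisible by 2, so compatible.
    Write x = 73 + 90·t and substitute into x ≡ 3 (mod 4): 90·t ≡ 3 − 73 = -70 (mod 4).
    Divide the congruence (and modulus) by g = 2: 45·t ≡ -35 (mod 2).
    Reduce coefficients mod 2: 1·t ≡ 1 (mod 2).
    So t ≡ 1 (mod 2).
    Then x = 73 + 90·1 = 163, valid modulo lcm(90, 4) = 180: x ≡ 163 (mod 180).
Verify: 163 mod 18 = 1, 163 mod 15 = 13, 163 mod 4 = 3.

x ≡ 163 (mod 180).


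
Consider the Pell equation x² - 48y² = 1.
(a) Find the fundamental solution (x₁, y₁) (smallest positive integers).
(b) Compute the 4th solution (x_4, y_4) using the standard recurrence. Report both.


Step 1: Find the fundamental solution (x₁, y₁) of x² - 48y² = 1.
  Expand √48 as a continued fraction. a₀ = ⌊√48⌋ = 6; iterate m_{k+1} = d_k·a_k − m_k, d_{k+1} = (48 − m_{k+1}²)/d_k, a_{k+1} = ⌊(a₀ + m_{k+1})/d_{k+1}⌋ (starting m₀ = 0, d₀ = 1), with convergents p_k = a_k·p_{k-1} + p_{k-2}, q_k = a_k·q_{k-1} + q_{k-2} (p₋₁ = 1, q₋₁ = 0):
  k = 0: a₀ = 6; p₀/q₀ = 6/1; p₀² − 48·q₀² = 36 − 48 = -12.
  k = 1: m = 6, d = 12, a = ⌊(6 + 6)/12⌋ = 1; p/q = (1·6 + 1)/(1·1 + 0) = 7/1; p² − 48·q² = 49 − 48 = 1.
  The first convergent with p² − 48·q² = 1 gives the fundamental solution (x₁, y₁) = (7, 1).
Step 2: Apply the recurrence (x_{n+1}, y_{n+1}) = (x₁x_n + 48y₁y_n, x₁y_n + y₁x_n) repeatedly.
  From (x_1, y_1) = (7, 1): x_2 = 7·7 + 48·1·1 = 97; y_2 = 7·1 + 1·7 = 14.
  From (x_2, y_2) = (97, 14): x_3 = 7·97 + 48·1·14 = 1351; y_3 = 7·14 + 1·97 = 195.
  From (x_3, y_3) = (1351, 195): x_4 = 7·1351 + 48·1·195 = 18817; y_4 = 7·195 + 1·1351 = 2716.
Step 3: Verify x_4² - 48·y_4² = 354079489 - 354079488 = 1 (should be 1). ✓

(x_1, y_1) = (7, 1); (x_4, y_4) = (18817, 2716).


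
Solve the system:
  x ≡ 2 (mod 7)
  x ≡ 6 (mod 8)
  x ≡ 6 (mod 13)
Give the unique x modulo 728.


Moduli 7, 8, 13 are pairwise coprime; by CRT there is a unique solution modulo M = 7 · 8 · 13 = 728.
Solve pairwise, accumulating the modulus:
  Start with x ≡ 2 (mod 7).
  Combine with x ≡ 6 (mod 8): since gcd(7, 8) = 1, we get a unique residue mod 56.
    Write x = 2 + 7·t and substitute into x ≡ 6 (mod 8): 7·t ≡ 6 − 2 = 4 (mod 8).
    The inverse of 7 mod 8 is 7 (since 7·7 = 49 = 6·8 + 1), so t ≡ 7·4 = 28 ≡ 4 (mod 8).
    Then x = 2 + 7·4 = 30, valid modulo lcm(7, 8) = 56: x ≡ 30 (mod 56).
  Combine with x ≡ 6 (mod 13): since gcd(56, 13) = 1, we get a unique residue mod 728.
    Write x = 30 + 56·t and substitute into x ≡ 6 (mod 13): 56·t ≡ 6 − 30 = -24 (mod 13).
    Reduce coefficients mod 13: 4·t ≡ 2 (mod 13).
    The inverse of 4 mod 13 is 10 (since 4·10 = 40 = 3·13 + 1), so t ≡ 10·2 = 20 ≡ 7 (mod 13).
    Then x = 30 + 56·7 = 422, valid modulo lcm(56, 13) = 728: x ≡ 422 (mod 728).
Verify: 422 mod 7 = 2 ✓, 422 mod 8 = 6 ✓, 422 mod 13 = 6 ✓.

x ≡ 422 (mod 728).


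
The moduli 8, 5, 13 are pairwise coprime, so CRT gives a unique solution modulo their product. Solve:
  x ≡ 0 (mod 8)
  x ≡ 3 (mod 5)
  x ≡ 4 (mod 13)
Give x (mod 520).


Moduli 8, 5, 13 are pairwise coprime; by CRT there is a unique solution modulo M = 8 · 5 · 13 = 520.
Solve pairwise, accumulating the modulus:
  Start with x ≡ 0 (mod 8).
  Combine with x ≡ 3 (mod 5): since gcd(8, 5) = 1, we get a unique residue mod 40.
    Write x = 0 + 8·t and substitute into x ≡ 3 (mod 5): 8·t ≡ 3 − 0 = 3 (mod 5).
    Reduce coefficients mod 5: 3·t ≡ 3 (mod 5).
    The inverse of 3 mod 5 is 2 (since 3·2 = 6 = 1·5 + 1), so t ≡ 2·3 = 6 ≡ 1 (mod 5).
    Then x = 0 + 8·1 = 8, valid modulo lcm(8, 5) = 40: x ≡ 8 (mod 40).
  Combine with x ≡ 4 (mod 13): since gcd(40, 13) = 1, we get a unique residue mod 520.
    Write x = 8 + 40·t and substitute into x ≡ 4 (mod 13): 40·t ≡ 4 − 8 = -4 (mod 13).
    Reduce coefficients mod 13: 1·t ≡ 9 (mod 13).
    So t ≡ 9 (mod 13).
    Then x = 8 + 40·9 = 368, valid modulo lcm(40, 13) = 520: x ≡ 368 (mod 520).
Verify: 368 mod 8 = 0 ✓, 368 mod 5 = 3 ✓, 368 mod 13 = 4 ✓.

x ≡ 368 (mod 520).


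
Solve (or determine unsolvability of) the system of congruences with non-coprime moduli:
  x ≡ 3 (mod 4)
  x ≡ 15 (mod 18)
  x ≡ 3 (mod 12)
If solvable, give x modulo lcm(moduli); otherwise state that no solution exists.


Moduli 4, 18, 12 are not pairwise coprime, so CRT works modulo lcm(m_i) when all pairwise compatibility conditions hold.
Pairwise compatibility: gcd(m_i, m_j) must divide a_i - a_j for every pair.
Merge one congruence at a time:
  Start: x ≡ 3 (mod 4).
  Combine with x ≡ 15 (mod 18): gcd(4, 18) = 2; 15 - 3 = 12, which IS divisible by 2, so compatible.
    Write x = 3 + 4·t and substitute into x ≡ 15 (mod 18): 4·t ≡ 15 − 3 = 12 (mod 18).
    Divide the congruence (and modulus) by g = 2: 2·t ≡ 6 (mod 9).
    The inverse of 2 mod 9 is 5 (since 2·5 = 10 = 1·9 + 1), so t ≡ 5·6 = 30 ≡ 3 (mod 9).
    Then x = 3 + 4·3 = 15, valid modulo lcm(4, 18) = 36: x ≡ 15 (mod 36).
  Combine with x ≡ 3 (mod 12): gcd(36, 12) = 12; 3 - 15 = -12, which IS divisible by 12, so compatible.
    Write x = 15 + 36·t and substitute into x ≡ 3 (mod 12): 36·t ≡ 3 − 15 = -12 (mod 12).
    Divide the congruence (and modulus) by g = 12: 3·t ≡ -1 (mod 1).
    Modulo 1 every t works; take t = 0.
    Then x = 15 + 36·0 = 15, valid modulo lcm(36, 12) = 36: x ≡ 15 (mod 36).
Verify: 15 mod 4 = 3, 15 mod 18 = 15, 15 mod 12 = 3.

x ≡ 15 (mod 36).


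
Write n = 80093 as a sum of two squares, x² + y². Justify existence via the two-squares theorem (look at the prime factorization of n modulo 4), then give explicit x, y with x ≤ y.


Step 1: Factor n = 80093 = 13 · 61 · 101.
Step 2: Check the mod-4 condition on each prime factor: 13 ≡ 1 (mod 4), exponent 1; 61 ≡ 1 (mod 4), exponent 1; 101 ≡ 1 (mod 4), exponent 1.
All primes ≡ 3 (mod 4) appear to even exponent (or don't appear), so by the two-squares theorem n IS expressible as a sum of two squares.
Step 3: Build a representation. Here n = 13 · 61 · 101 is a product of primes ≡ 1 (mod 4). Each prime p ≡ 1 (mod 4) is itself a sum of two squares; find a² by testing p − a² for a perfect square:
  13: 13 − 1² = 12, 13 − 2² = 9 = 3² ⇒ 13 = 2² + 3².
  61: 61 − 1² = 60, 61 − 2² = 57, 61 − 3² = 52, 61 − 4² = 45, 61 − 5² = 36 = 6² ⇒ 61 = 5² + 6².
  101: 101 − 1² = 100 = 10² ⇒ 101 = 1² + 10².
  Combine using the Brahmagupta–Fibonacci identity (a² + b²)(c² + d²) = (ac − bd)² + (ad + bc)² = (ac + bd)² + (ad − bc)²:
  13 · 61 = 793: from (2² + 3²)(5² + 6²), take (2·5 − 3·6, 2·6 + 3·5) = (10 − 18, 12 + 15) = (-8, 27); dropping signs (only squares matter) gives (8, 27); check 8² + 27² = 64 + 729 = 793 ✓.
  793 · 101 = 80093: from (8² + 27²)(1² + 10²), take (8·1 − 27·10, 8·10 + 27·1) = (8 − 270, 80 + 27) = (-262, 107); dropping signs (only squares matter) gives (262, 107); check 262² + 107² = 68644 + 11449 = 80093 ✓.
Step 4: Order so x ≤ y and verify: 107² + 262² = 11449 + 68644 = 80093 = n. ✓

n = 80093 = 107² + 262² (one valid representation with x ≤ y).


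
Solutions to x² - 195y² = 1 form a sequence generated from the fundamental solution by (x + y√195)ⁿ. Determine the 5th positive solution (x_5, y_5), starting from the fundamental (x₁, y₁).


Step 1: Find the fundamental solution (x₁, y₁) of x² - 195y² = 1.
  Expand √195 as a continued fraction. a₀ = ⌊√195⌋ = 13; iterate m_{k+1} = d_k·a_k − m_k, d_{k+1} = (195 − m_{k+1}²)/d_k, a_{k+1} = ⌊(a₀ + m_{k+1})/d_{k+1}⌋ (starting m₀ = 0, d₀ = 1), with convergents p_k = a_k·p_{k-1} + p_{k-2}, q_k = a_k·q_{k-1} + q_{k-2} (p₋₁ = 1, q₋₁ = 0):
  k = 0: a₀ = 13; p₀/q₀ = 13/1; p₀² − 195·q₀² = 169 − 195 = -26.
  k = 1: m = 13, d = 26, a = ⌊(13 + 13)/26⌋ = 1; p/q = (1·13 + 1)/(1·1 + 0) = 14/1; p² − 195·q² = 196 − 195 = 1.
  The first convergent with p² − 195·q² = 1 gives the fundamental solution (x₁, y₁) = (14, 1).
Step 2: Apply the recurrence (x_{n+1}, y_{n+1}) = (x₁x_n + 195y₁y_n, x₁y_n + y₁x_n) repeatedly.
  From (x_1, y_1) = (14, 1): x_2 = 14·14 + 195·1·1 = 391; y_2 = 14·1 + 1·14 = 28.
  From (x_2, y_2) = (391, 28): x_3 = 14·391 + 195·1·28 = 10934; y_3 = 14·28 + 1·391 = 783.
  From (x_3, y_3) = (10934, 783): x_4 = 14·10934 + 195·1·783 = 305761; y_4 = 14·783 + 1·10934 = 21896.
  From (x_4, y_4) = (305761, 21896): x_5 = 14·305761 + 195·1·21896 = 8550374; y_5 = 14·21896 + 1·305761 = 612305.
Step 3: Verify x_5² - 195·y_5² = 73108895539876 - 73108895539875 = 1 (should be 1). ✓

(x_1, y_1) = (14, 1); (x_5, y_5) = (8550374, 612305).


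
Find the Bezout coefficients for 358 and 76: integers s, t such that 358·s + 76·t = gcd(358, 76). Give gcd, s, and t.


Euclidean algorithm on (358, 76) — divide until remainder is 0:
  358 = 4 · 76 + 54
  76 = 1 · 54 + 22
  54 = 2 · 22 + 10
  22 = 2 · 10 + 2
  10 = 5 · 2 + 0
gcd(358, 76) = 2.
Track Bezout coefficients alongside the remainders: start with r₀ = 358 = a·1 + b·0 (s = 1, t = 0) and r₁ = 76 = a·0 + b·1 (s = 0, t = 1); each new remainder r_{k+1} = r_{k-1} − q_k·r_k inherits s_{k+1} = s_{k-1} − q_k·s_k, t_{k+1} = t_{k-1} − q_k·t_k, so r_k = a·s_k + b·t_k at every step:
  q = 4: r = 54, s = 1 − 4·0 = 1, t = 0 − 4·1 = -4  (check: 358·1 + 76·(-4) = 54)
  q = 1: r = 22, s = 0 − 1·1 = -1, t = 1 − 1·(-4) = 5  (check: 358·(-1) + 76·5 = 22)
  q = 2: r = 10, s = 1 − 2·(-1) = 3, t = -4 − 2·5 = -14  (check: 358·3 + 76·(-14) = 10)
  q = 2: r = 2, s = -1 − 2·3 = -7, t = 5 − 2·(-14) = 33  (check: 358·(-7) + 76·33 = 2)
The row with r = 2 (the gcd) gives the Bezout coefficients s = -7, t = 33.
Result: 358 · (-7) + 76 · (33) = 2.

gcd(358, 76) = 2; s = -7, t = 33 (check: 358·(-7) + 76·33 = 2).


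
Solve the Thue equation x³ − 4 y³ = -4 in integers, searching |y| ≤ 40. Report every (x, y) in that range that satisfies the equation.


The equation is x³ - 4y³ = -4. For fixed y, x³ = 4·y³ − 4, so a solution requires the RHS to be a perfect cube.
Strategy: iterate y from -40 to 40, compute RHS = 4·y³ − 4, and check whether it is a (positive or negative) perfect cube.
Check small values of y:
  y = 0: RHS = -4 is not a perfect cube.
  y = 1: RHS = 0 = (0)³ ⇒ x = 0 works.
  y = -1: RHS = -8 = (-2)³ ⇒ x = -2 works.
  y = 2: RHS = 28 is not a perfect cube.
  y = -2: RHS = -36 is not a perfect cube.
  y = 3: RHS = 104 is not a perfect cube.
  y = -3: RHS = -112 is not a perfect cube.
Continuing the search up to |y| = 40 finds no further solutions beyond those listed.
Collected solutions: (0, 1), (-2, -1).

Solutions (with |y| ≤ 40): (0, 1), (-2, -1).


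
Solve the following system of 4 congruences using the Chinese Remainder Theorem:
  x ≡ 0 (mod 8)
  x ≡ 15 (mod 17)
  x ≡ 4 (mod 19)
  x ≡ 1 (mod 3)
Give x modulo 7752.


Product of moduli M = 8 · 17 · 19 · 3 = 7752.
Merge one congruence at a time:
  Start: x ≡ 0 (mod 8).
  Combine with x ≡ 15 (mod 17); new modulus lcm = 136.
    Write x = 0 + 8·t and substitute into x ≡ 15 (mod 17): 8·t ≡ 15 − 0 = 15 (mod 17).
    The inverse of 8 mod 17 is 15 (since 8·15 = 120 = 7·17 + 1), so t ≡ 15·15 = 225 ≡ 4 (mod 17).
    Then x = 0 + 8·4 = 32, valid modulo lcm(8, 17) = 136: x ≡ 32 (mod 136).
  Combine with x ≡ 4 (mod 19); new modulus lcm = 2584.
    Write x = 32 + 136·t and substitute into x ≡ 4 (mod 19): 136·t ≡ 4 − 32 = -28 (mod 19).
    Reduce coefficients mod 19: 3·t ≡ 10 (mod 19).
    The inverse of 3 mod 19 is 13 (since 3·13 = 39 = 2·19 + 1), so t ≡ 13·10 = 130 ≡ 16 (mod 19).
    Then x = 32 + 136·16 = 2208, valid modulo lcm(136, 19) = 2584: x ≡ 2208 (mod 2584).
  Combine with x ≡ 1 (mod 3); new modulus lcm = 7752.
    Write x = 2208 + 2584·t and substitute into x ≡ 1 (mod 3): 2584·t ≡ 1 − 2208 = -2207 (mod 3).
    Reduce coefficients mod 3: 1·t ≡ 1 (mod 3).
    So t ≡ 1 (mod 3).
    Then x = 2208 + 2584·1 = 4792, valid modulo lcm(2584, 3) = 7752: x ≡ 4792 (mod 7752).
Verify against each original: 4792 mod 8 = 0, 4792 mod 17 = 15, 4792 mod 19 = 4, 4792 mod 3 = 1.

x ≡ 4792 (mod 7752).


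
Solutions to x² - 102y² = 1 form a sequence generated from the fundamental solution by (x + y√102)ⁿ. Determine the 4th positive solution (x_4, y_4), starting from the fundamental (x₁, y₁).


Step 1: Find the fundamental solution (x₁, y₁) of x² - 102y² = 1.
  Expand √102 as a continued fraction. a₀ = ⌊√102⌋ = 10; iterate m_{k+1} = d_k·a_k − m_k, d_{k+1} = (102 − m_{k+1}²)/d_k, a_{k+1} = ⌊(a₀ + m_{k+1})/d_{k+1}⌋ (starting m₀ = 0, d₀ = 1), with convergents p_k = a_k·p_{k-1} + p_{k-2}, q_k = a_k·q_{k-1} + q_{k-2} (p₋₁ = 1, q₋₁ = 0):
  k = 0: a₀ = 10; p₀/q₀ = 10/1; p₀² − 102·q₀² = 100 − 102 = -2.
  k = 1: m = 10, d = 2, a = ⌊(10 + 10)/2⌋ = 10; p/q = (10·10 + 1)/(10·1 + 0) = 101/10; p² − 102·q² = 10201 − 10200 = 1.
  The first convergent with p² − 102·q² = 1 gives the fundamental solution (x₁, y₁) = (101, 10).
Step 2: Apply the recurrence (x_{n+1}, y_{n+1}) = (x₁x_n + 102y₁y_n, x₁y_n + y₁x_n) repeatedly.
  From (x_1, y_1) = (101, 10): x_2 = 101·101 + 102·10·10 = 20401; y_2 = 101·10 + 10·101 = 2020.
  From (x_2, y_2) = (20401, 2020): x_3 = 101·20401 + 102·10·2020 = 4120901; y_3 = 101·2020 + 10·20401 = 408030.
  From (x_3, y_3) = (4120901, 408030): x_4 = 101·4120901 + 102·10·408030 = 832401601; y_4 = 101·408030 + 10·4120901 = 82420040.
Step 3: Verify x_4² - 102·y_4² = 692892425347363201 - 692892425347363200 = 1 (should be 1). ✓

(x_1, y_1) = (101, 10); (x_4, y_4) = (832401601, 82420040).


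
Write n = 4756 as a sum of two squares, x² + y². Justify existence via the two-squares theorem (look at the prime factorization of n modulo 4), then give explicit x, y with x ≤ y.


Step 1: Factor n = 4756 = 2^2 · 29 · 41.
Step 2: Check the mod-4 condition on each prime factor: 2 = 2 (special); 29 ≡ 1 (mod 4), exponent 1; 41 ≡ 1 (mod 4), exponent 1.
All primes ≡ 3 (mod 4) appear to even exponent (or don't appear), so by the two-squares theorem n IS expressible as a sum of two squares.
Step 3: Build a representation. Group n = k² · m with k = 2 and m = 29 · 41 = 1189 (a product of primes ≡ 1 (mod 4)); a representation of m scales to one of n via (k·x)² + (k·y)² = k²(x² + y²). Each prime p ≡ 1 (mod 4) is itself a sum of two squares; find a² by testing p − a² for a perfect square:
  29: 29 − 1² = 28, 29 − 2² = 25 = 5² ⇒ 29 = 2² + 5².
  41: 41 − 1² = 40, 41 − 2² = 37, 41 − 3² = 32, 41 − 4² = 25 = 5² ⇒ 41 = 4² + 5².
  Combine using the Brahmagupta–Fibonacci identity (a² + b²)(c² + d²) = (ac − bd)² + (ad + bc)² = (ac + bd)² + (ad − bc)²:
  29 · 41 = 1189: from (2² + 5²)(4² + 5²), take (2·4 − 5·5, 2·5 + 5·4) = (8 − 25, 10 + 20) = (-17, 30); dropping signs (only squares matter) gives (17, 30); check 17² + 30² = 289 + 900 = 1189 ✓.
  Scale by k = 2: (2·17, 2·30) = (34, 60).
Step 4: Order so x ≤ y and verify: 34² + 60² = 1156 + 3600 = 4756 = n. ✓

n = 4756 = 34² + 60² (one valid representation with x ≤ y).


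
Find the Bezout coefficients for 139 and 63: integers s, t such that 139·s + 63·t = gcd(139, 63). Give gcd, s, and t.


Euclidean algorithm on (139, 63) — divide until remainder is 0:
  139 = 2 · 63 + 13
  63 = 4 · 13 + 11
  13 = 1 · 11 + 2
  11 = 5 · 2 + 1
  2 = 2 · 1 + 0
gcd(139, 63) = 1.
Track Bezout coefficients alongside the remainders: start with r₀ = 139 = a·1 + b·0 (s = 1, t = 0) and r₁ = 63 = a·0 + b·1 (s = 0, t = 1); each new remainder r_{k+1} = r_{k-1} − q_k·r_k inherits s_{k+1} = s_{k-1} − q_k·s_k, t_{k+1} = t_{k-1} − q_k·t_k, so r_k = a·s_k + b·t_k at every step:
  q = 2: r = 13, s = 1 − 2·0 = 1, t = 0 − 2·1 = -2  (check: 139·1 + 63·(-2) = 13)
  q = 4: r = 11, s = 0 − 4·1 = -4, t = 1 − 4·(-2) = 9  (check: 139·(-4) + 63·9 = 11)
  q = 1: r = 2, s = 1 − 1·(-4) = 5, t = -2 − 1·9 = -11  (check: 139·5 + 63·(-11) = 2)
  q = 5: r = 1, s = -4 − 5·5 = -29, t = 9 − 5·(-11) = 64  (check: 139·(-29) + 63·64 = 1)
The row with r = 1 (the gcd) gives the Bezout coefficients s = -29, t = 64.
Result: 139 · (-29) + 63 · (64) = 1.

gcd(139, 63) = 1; s = -29, t = 64 (check: 139·(-29) + 63·64 = 1).


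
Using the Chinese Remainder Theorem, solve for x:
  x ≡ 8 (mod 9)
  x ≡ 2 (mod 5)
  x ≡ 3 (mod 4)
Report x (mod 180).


Moduli 9, 5, 4 are pairwise coprime; by CRT there is a unique solution modulo M = 9 · 5 · 4 = 180.
Solve pairwise, accumulating the modulus:
  Start with x ≡ 8 (mod 9).
  Combine with x ≡ 2 (mod 5): since gcd(9, 5) = 1, we get a unique residue mod 45.
    Write x = 8 + 9·t and substitute into x ≡ 2 (mod 5): 9·t ≡ 2 − 8 = -6 (mod 5).
    Reduce coefficients mod 5: 4·t ≡ 4 (mod 5).
    The inverse of 4 mod 5 is 4 (since 4·4 = 16 = 3·5 + 1), so t ≡ 4·4 = 16 ≡ 1 (mod 5).
    Then x = 8 + 9·1 = 17, valid modulo lcm(9, 5) = 45: x ≡ 17 (mod 45).
  Combine with x ≡ 3 (mod 4): since gcd(45, 4) = 1, we get a unique residue mod 180.
    Write x = 17 + 45·t and substitute into x ≡ 3 (mod 4): 45·t ≡ 3 − 17 = -14 (mod 4).
    Reduce coefficients mod 4: 1·t ≡ 2 (mod 4).
    So t ≡ 2 (mod 4).
    Then x = 17 + 45·2 = 107, valid modulo lcm(45, 4) = 180: x ≡ 107 (mod 180).
Verify: 107 mod 9 = 8 ✓, 107 mod 5 = 2 ✓, 107 mod 4 = 3 ✓.

x ≡ 107 (mod 180).


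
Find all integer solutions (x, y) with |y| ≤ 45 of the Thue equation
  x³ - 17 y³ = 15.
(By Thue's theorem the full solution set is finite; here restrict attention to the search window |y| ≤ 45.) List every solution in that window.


The equation is x³ - 17y³ = 15. For fixed y, x³ = 17·y³ + 15, so a solution requires the RHS to be a perfect cube.
Strategy: iterate y from -45 to 45, compute RHS = 17·y³ + 15, and check whether it is a (positive or negative) perfect cube.
Check small values of y:
  y = 0: RHS = 15 is not a perfect cube.
  y = 1: RHS = 32 is not a perfect cube.
  y = -1: RHS = -2 is not a perfect cube.
  y = 2: RHS = 151 is not a perfect cube.
  y = -2: RHS = -121 is not a perfect cube.
  y = 3: RHS = 474 is not a perfect cube.
  y = -3: RHS = -444 is not a perfect cube.
Continuing the search up to |y| = 45 finds no solutions either.
No (x, y) in the scanned range satisfies the equation.

No integer solutions with |y| ≤ 45.


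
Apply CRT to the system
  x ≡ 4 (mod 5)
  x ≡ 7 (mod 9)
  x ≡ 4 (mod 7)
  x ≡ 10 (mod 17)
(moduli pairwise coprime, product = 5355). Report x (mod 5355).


Product of moduli M = 5 · 9 · 7 · 17 = 5355.
Merge one congruence at a time:
  Start: x ≡ 4 (mod 5).
  Combine with x ≡ 7 (mod 9); new modulus lcm = 45.
    Write x = 4 + 5·t and substitute into x ≡ 7 (mod 9): 5·t ≡ 7 − 4 = 3 (mod 9).
    The inverse of 5 mod 9 is 2 (since 5·2 = 10 = 1·9 + 1), so t ≡ 2·3 = 6 ≡ 6 (mod 9).
    Then x = 4 + 5·6 = 34, valid modulo lcm(5, 9) = 45: x ≡ 34 (mod 45).
  Combine with x ≡ 4 (mod 7); new modulus lcm = 315.
    Write x = 34 + 45·t and substitute into x ≡ 4 (mod 7): 45·t ≡ 4 − 34 = -30 (mod 7).
    Reduce coefficients mod 7: 3·t ≡ 5 (mod 7).
    The inverse of 3 mod 7 is 5 (since 3·5 = 15 = 2·7 + 1), so t ≡ 5·5 = 25 ≡ 4 (mod 7).
    Then x = 34 + 45·4 = 214, valid modulo lcm(45, 7) = 315: x ≡ 214 (mod 315).
  Combine with x ≡ 10 (mod 17); new modulus lcm = 5355.
    Write x = 214 + 315·t and substitute into x ≡ 10 (mod 17): 315·t ≡ 10 − 214 = -204 (mod 17).
    Reduce coefficients mod 17: 9·t ≡ 0 (mod 17).
    The inverse of 9 mod 17 is 2 (since 9·2 = 18 = 1·17 + 1), so t ≡ 2·0 = 0 ≡ 0 (mod 17).
    Then x = 214 + 315·0 = 214, valid modulo lcm(315, 17) = 5355: x ≡ 214 (mod 5355).
Verify against each original: 214 mod 5 = 4, 214 mod 9 = 7, 214 mod 7 = 4, 214 mod 17 = 10.

x ≡ 214 (mod 5355).


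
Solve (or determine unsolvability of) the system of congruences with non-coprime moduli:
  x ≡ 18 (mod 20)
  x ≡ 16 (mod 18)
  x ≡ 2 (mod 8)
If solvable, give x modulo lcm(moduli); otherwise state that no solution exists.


Moduli 20, 18, 8 are not pairwise coprime, so CRT works modulo lcm(m_i) when all pairwise compatibility conditions hold.
Pairwise compatibility: gcd(m_i, m_j) must divide a_i - a_j for every pair.
Merge one congruence at a time:
  Start: x ≡ 18 (mod 20).
  Combine with x ≡ 16 (mod 18): gcd(20, 18) = 2; 16 - 18 = -2, which IS divisible by 2, so compatible.
    Write x = 18 + 20·t and substitute into x ≡ 16 (mod 18): 20·t ≡ 16 − 18 = -2 (mod 18).
    Divide the congruence (and modulus) by g = 2: 10·t ≡ -1 (mod 9).
    Reduce coefficients mod 9: 1·t ≡ 8 (mod 9).
    So t ≡ 8 (mod 9).
    Then x = 18 + 20·8 = 178, valid modulo lcm(20, 18) = 180: x ≡ 178 (mod 180).
  Combine with x ≡ 2 (mod 8): gcd(180, 8) = 4; 2 - 178 = -176, which IS divisible by 4, so compatible.
    Write x = 178 + 180·t and substitute into x ≡ 2 (mod 8): 180·t ≡ 2 − 178 = -176 (mod 8).
    Divide the congruence (and modulus) by g = 4: 45·t ≡ -44 (mod 2).
    Reduce coefficients mod 2: 1·t ≡ 0 (mod 2).
    So t ≡ 0 (mod 2).
    Then x = 178 + 180·0 = 178, valid modulo lcm(180, 8) = 360: x ≡ 178 (mod 360).
Verify: 178 mod 20 = 18, 178 mod 18 = 16, 178 mod 8 = 2.

x ≡ 178 (mod 360).


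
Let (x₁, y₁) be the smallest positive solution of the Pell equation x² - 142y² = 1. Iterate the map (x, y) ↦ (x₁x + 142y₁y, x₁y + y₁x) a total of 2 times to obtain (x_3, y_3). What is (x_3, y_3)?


Step 1: Find the fundamental solution (x₁, y₁) of x² - 142y² = 1.
  Expand √142 as a continued fraction. a₀ = ⌊√142⌋ = 11; iterate m_{k+1} = d_k·a_k − m_k, d_{k+1} = (142 − m_{k+1}²)/d_k, a_{k+1} = ⌊(a₀ + m_{k+1})/d_{k+1}⌋ (starting m₀ = 0, d₀ = 1), with convergents p_k = a_k·p_{k-1} + p_{k-2}, q_k = a_k·q_{k-1} + q_{k-2} (p₋₁ = 1, q₋₁ = 0):
  k = 0: a₀ = 11; p₀/q₀ = 11/1; p₀² − 142·q₀² = 121 − 142 = -21.
  k = 1: m = 11, d = 21, a = ⌊(11 + 11)/21⌋ = 1; p/q = (1·11 + 1)/(1·1 + 0) = 12/1; p² − 142·q² = 144 − 142 = 2.
  k = 2: m = 10, d = 2, a = ⌊(11 + 10)/2⌋ = 10; p/q = (10·12 + 11)/(10·1 + 1) = 131/11; p² − 142·q² = 17161 − 17182 = -21.
  k = 3: m = 10, d = 21, a = ⌊(11 + 10)/21⌋ = 1; p/q = (1·131 + 12)/(1·11 + 1) = 143/12; p² − 142·q² = 20449 − 20448 = 1.
  The first convergent with p² − 142·q² = 1 gives the fundamental solution (x₁, y₁) = (143, 12).
Step 2: Apply the recurrence (x_{n+1}, y_{n+1}) = (x₁x_n + 142y₁y_n, x₁y_n + y₁x_n) repeatedly.
  From (x_1, y_1) = (143, 12): x_2 = 143·143 + 142·12·12 = 40897; y_2 = 143·12 + 12·143 = 3432.
  From (x_2, y_2) = (40897, 3432): x_3 = 143·40897 + 142·12·3432 = 11696399; y_3 = 143·3432 + 12·40897 = 981540.
Step 3: Verify x_3² - 142·y_3² = 136805749567201 - 136805749567200 = 1 (should be 1). ✓

(x_1, y_1) = (143, 12); (x_3, y_3) = (11696399, 981540).


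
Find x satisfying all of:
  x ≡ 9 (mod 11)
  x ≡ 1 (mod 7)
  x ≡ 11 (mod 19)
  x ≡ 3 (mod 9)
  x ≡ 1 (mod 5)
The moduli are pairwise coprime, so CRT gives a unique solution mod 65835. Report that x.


Product of moduli M = 11 · 7 · 19 · 9 · 5 = 65835.
Merge one congruence at a time:
  Start: x ≡ 9 (mod 11).
  Combine with x ≡ 1 (mod 7); new modulus lcm = 77.
    Write x = 9 + 11·t and substitute into x ≡ 1 (mod 7): 11·t ≡ 1 − 9 = -8 (mod 7).
    Reduce coefficients mod 7: 4·t ≡ 6 (mod 7).
    The inverse of 4 mod 7 is 2 (since 4·2 = 8 = 1·7 + 1), so t ≡ 2·6 = 12 ≡ 5 (mod 7).
    Then x = 9 + 11·5 = 64, valid modulo lcm(11, 7) = 77: x ≡ 64 (mod 77).
  Combine with x ≡ 11 (mod 19); new modulus lcm = 1463.
    Write x = 64 + 77·t and substitute into x ≡ 11 (mod 19): 77·t ≡ 11 − 64 = -53 (mod 19).
    Reduce coefficients mod 19: 1·t ≡ 4 (mod 19).
    So t ≡ 4 (mod 19).
    Then x = 64 + 77·4 = 372, valid modulo lcm(77, 19) = 1463: x ≡ 372 (mod 1463).
  Combine with x ≡ 3 (mod 9); new modulus lcm = 13167.
    Write x = 372 + 1463·t and substitute into x ≡ 3 (mod 9): 1463·t ≡ 3 − 372 = -369 (mod 9).
    Reduce coefficients mod 9: 5·t ≡ 0 (mod 9).
    The inverse of 5 mod 9 is 2 (since 5·2 = 10 = 1·9 + 1), so t ≡ 2·0 = 0 ≡ 0 (mod 9).
    Then x = 372 + 1463·0 = 372, valid modulo lcm(1463, 9) = 13167: x ≡ 372 (mod 13167).
  Combine with x ≡ 1 (mod 5); new modulus lcm = 65835.
    Write x = 372 + 13167·t and substitute into x ≡ 1 (mod 5): 13167·t ≡ 1 − 372 = -371 (mod 5).
    Reduce coefficients mod 5: 2·t ≡ 4 (mod 5).
    The inverse of 2 mod 5 is 3 (since 2·3 = 6 = 1·5 + 1), so t ≡ 3·4 = 12 ≡ 2 (mod 5).
    Then x = 372 + 13167·2 = 26706, valid modulo lcm(13167, 5) = 65835: x ≡ 26706 (mod 65835).
Verify against each original: 26706 mod 11 = 9, 26706 mod 7 = 1, 26706 mod 19 = 11, 26706 mod 9 = 3, 26706 mod 5 = 1.

x ≡ 26706 (mod 65835).


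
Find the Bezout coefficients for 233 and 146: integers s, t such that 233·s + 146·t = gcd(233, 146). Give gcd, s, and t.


Euclidean algorithm on (233, 146) — divide until remainder is 0:
  233 = 1 · 146 + 87
  146 = 1 · 87 + 59
  87 = 1 · 59 + 28
  59 = 2 · 28 + 3
  28 = 9 · 3 + 1
  3 = 3 · 1 + 0
gcd(233, 146) = 1.
Track Bezout coefficients alongside the remainders: start with r₀ = 233 = a·1 + b·0 (s = 1, t = 0) and r₁ = 146 = a·0 + b·1 (s = 0, t = 1); each new remainder r_{k+1} = r_{k-1} − q_k·r_k inherits s_{k+1} = s_{k-1} − q_k·s_k, t_{k+1} = t_{k-1} − q_k·t_k, so r_k = a·s_k + b·t_k at every step:
  q = 1: r = 87, s = 1 − 1·0 = 1, t = 0 − 1·1 = -1  (check: 233·1 + 146·(-1) = 87)
  q = 1: r = 59, s = 0 − 1·1 = -1, t = 1 − 1·(-1) = 2  (check: 233·(-1) + 146·2 = 59)
  q = 1: r = 28, s = 1 − 1·(-1) = 2, t = -1 − 1·2 = -3  (check: 233·2 + 146·(-3) = 28)
  q = 2: r = 3, s = -1 − 2·2 = -5, t = 2 − 2·(-3) = 8  (check: 233·(-5) + 146·8 = 3)
  q = 9: r = 1, s = 2 − 9·(-5) = 47, t = -3 − 9·8 = -75  (check: 233·47 + 146·(-75) = 1)
The row with r = 1 (the gcd) gives the Bezout coefficients s = 47, t = -75.
Result: 233 · (47) + 146 · (-75) = 1.

gcd(233, 146) = 1; s = 47, t = -75 (check: 233·47 + 146·(-75) = 1).
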